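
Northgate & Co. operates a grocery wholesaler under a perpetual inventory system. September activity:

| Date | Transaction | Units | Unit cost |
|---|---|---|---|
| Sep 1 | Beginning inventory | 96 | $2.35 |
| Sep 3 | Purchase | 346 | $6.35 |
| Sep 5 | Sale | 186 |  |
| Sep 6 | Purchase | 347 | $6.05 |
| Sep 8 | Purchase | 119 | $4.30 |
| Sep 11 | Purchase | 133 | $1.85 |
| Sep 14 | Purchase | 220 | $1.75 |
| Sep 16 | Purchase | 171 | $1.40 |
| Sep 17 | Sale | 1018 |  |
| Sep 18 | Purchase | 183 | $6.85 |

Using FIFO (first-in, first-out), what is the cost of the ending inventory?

Sep 5, 186 sold [FIFO — oldest first]: 96 @ $2.35 + 90 @ $6.35 = $797.10
Sep 17, 1018 sold [FIFO — oldest first]: 256 @ $6.35 + 347 @ $6.05 + 119 @ $4.30 + 133 @ $1.85 + 163 @ $1.75 = $4,767.95
Total COGS = $797.10 + $4,767.95 = $5,565.05
Ending inventory: 57 @ $1.75 + 171 @ $1.40 + 183 @ $6.85 = $1,592.70
Check: goods available $7,157.75 = COGS $5,565.05 + ending $1,592.70

Ending inventory = $1,592.70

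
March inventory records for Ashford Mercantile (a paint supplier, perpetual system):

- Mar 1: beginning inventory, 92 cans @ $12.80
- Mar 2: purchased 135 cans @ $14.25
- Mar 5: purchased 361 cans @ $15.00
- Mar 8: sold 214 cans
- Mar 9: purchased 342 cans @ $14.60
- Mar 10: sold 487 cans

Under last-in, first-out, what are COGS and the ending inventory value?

COGS = $10,378.20; ending inventory = $3,131.35

Mar 8, 214 sold [LIFO — newest first]: 214 @ $15.00 = $3,210.00
Mar 10, 487 sold [LIFO — newest first]: 342 @ $14.60 + 145 @ $15.00 = $7,168.20
Total COGS = $3,210.00 + $7,168.20 = $10,378.20
Ending inventory: 92 @ $12.80 + 135 @ $14.25 + 2 @ $15.00 = $3,131.35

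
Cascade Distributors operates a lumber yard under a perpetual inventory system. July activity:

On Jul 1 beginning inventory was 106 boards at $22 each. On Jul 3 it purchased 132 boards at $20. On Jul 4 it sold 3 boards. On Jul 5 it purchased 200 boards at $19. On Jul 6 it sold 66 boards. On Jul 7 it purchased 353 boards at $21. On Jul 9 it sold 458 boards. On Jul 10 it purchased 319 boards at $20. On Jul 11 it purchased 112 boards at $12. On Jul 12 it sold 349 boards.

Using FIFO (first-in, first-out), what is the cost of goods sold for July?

COGS = $17,885

Jul 4, 3 sold [FIFO — oldest first]: 3 @ $22 = $66
Jul 6, 66 sold [FIFO — oldest first]: 66 @ $22 = $1,452
Jul 9, 458 sold [FIFO — oldest first]: 37 @ $22 + 132 @ $20 + 200 @ $19 + 89 @ $21 = $9,123
Jul 12, 349 sold [FIFO — oldest first]: 264 @ $21 + 85 @ $20 = $7,244
Total COGS = $66 + $1,452 + $9,123 + $7,244 = $17,885
Ending inventory: 234 @ $20 + 112 @ $12 = $6,024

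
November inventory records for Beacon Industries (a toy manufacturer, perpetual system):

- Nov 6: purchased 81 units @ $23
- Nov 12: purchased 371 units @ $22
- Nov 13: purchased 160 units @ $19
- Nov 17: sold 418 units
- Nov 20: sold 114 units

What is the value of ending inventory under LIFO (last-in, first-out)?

Ending inventory = $1,840

Nov 17, 418 sold [LIFO — newest first]: 160 @ $19 + 258 @ $22 = $8,716
Nov 20, 114 sold [LIFO — newest first]: 113 @ $22 + 1 @ $23 = $2,509
Total COGS = $8,716 + $2,509 = $11,225
Ending inventory: 80 @ $23 = $1,840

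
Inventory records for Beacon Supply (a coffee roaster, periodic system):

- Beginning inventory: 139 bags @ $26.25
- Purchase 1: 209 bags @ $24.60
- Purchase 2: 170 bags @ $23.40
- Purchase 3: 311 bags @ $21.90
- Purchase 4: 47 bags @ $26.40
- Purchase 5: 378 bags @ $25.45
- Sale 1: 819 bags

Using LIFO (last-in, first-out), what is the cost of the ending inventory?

Sale 1 (819) [LIFO — newest first]: 378 @ $25.45 + 47 @ $26.40 + 311 @ $21.90 + 83 @ $23.40 = $19,614.00
Ending inventory: 139 @ $26.25 + 209 @ $24.60 + 87 @ $23.40 = $10,825.95

Ending inventory = $10,825.95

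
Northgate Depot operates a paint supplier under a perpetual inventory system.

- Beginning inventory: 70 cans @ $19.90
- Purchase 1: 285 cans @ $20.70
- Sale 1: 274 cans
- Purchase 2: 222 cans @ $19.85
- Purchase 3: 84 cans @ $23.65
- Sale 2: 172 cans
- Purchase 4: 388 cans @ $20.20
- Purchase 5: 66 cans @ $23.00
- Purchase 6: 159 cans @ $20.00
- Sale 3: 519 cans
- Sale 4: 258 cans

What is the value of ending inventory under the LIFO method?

Sale 1 (274) [LIFO — newest first]: 274 @ $20.70 = $5,671.80
Sale 2 (172) [LIFO — newest first]: 84 @ $23.65 + 88 @ $19.85 = $3,733.40
Sale 3 (519) [LIFO — newest first]: 159 @ $20.00 + 66 @ $23.00 + 294 @ $20.20 = $10,636.80
Sale 4 (258) [LIFO — newest first]: 94 @ $20.20 + 134 @ $19.85 + 11 @ $20.70 + 19 @ $19.90 = $5,164.50
Total COGS = $5,671.80 + $3,733.40 + $10,636.80 + $5,164.50 = $25,206.50
Ending inventory: 51 @ $19.90 = $1,014.90
Check: goods available $26,221.40 = COGS $25,206.50 + ending $1,014.90

Ending inventory = $1,014.90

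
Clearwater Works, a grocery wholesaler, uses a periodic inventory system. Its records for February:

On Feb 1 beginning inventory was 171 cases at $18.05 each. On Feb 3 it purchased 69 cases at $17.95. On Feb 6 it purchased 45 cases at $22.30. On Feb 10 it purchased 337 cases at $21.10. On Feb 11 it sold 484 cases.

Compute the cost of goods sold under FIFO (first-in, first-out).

COGS = $9,527.50

Feb 11, 484 sold [FIFO — oldest first]: 171 @ $18.05 + 69 @ $17.95 + 45 @ $22.30 + 199 @ $21.10 = $9,527.50
Ending inventory: 138 @ $21.10 = $2,911.80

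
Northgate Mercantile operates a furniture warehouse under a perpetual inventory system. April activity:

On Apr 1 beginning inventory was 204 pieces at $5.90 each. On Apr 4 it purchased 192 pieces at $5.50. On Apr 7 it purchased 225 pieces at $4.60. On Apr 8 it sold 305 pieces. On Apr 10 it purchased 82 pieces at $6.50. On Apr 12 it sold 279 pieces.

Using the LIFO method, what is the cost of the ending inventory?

Apr 8, 305 sold [LIFO — newest first]: 225 @ $4.60 + 80 @ $5.50 = $1,475.00
Apr 12, 279 sold [LIFO — newest first]: 82 @ $6.50 + 112 @ $5.50 + 85 @ $5.90 = $1,650.50
Total COGS = $1,475.00 + $1,650.50 = $3,125.50
Ending inventory: 119 @ $5.90 = $702.10
Check: goods available $3,827.60 = COGS $3,125.50 + ending $702.10

Ending inventory = $702.10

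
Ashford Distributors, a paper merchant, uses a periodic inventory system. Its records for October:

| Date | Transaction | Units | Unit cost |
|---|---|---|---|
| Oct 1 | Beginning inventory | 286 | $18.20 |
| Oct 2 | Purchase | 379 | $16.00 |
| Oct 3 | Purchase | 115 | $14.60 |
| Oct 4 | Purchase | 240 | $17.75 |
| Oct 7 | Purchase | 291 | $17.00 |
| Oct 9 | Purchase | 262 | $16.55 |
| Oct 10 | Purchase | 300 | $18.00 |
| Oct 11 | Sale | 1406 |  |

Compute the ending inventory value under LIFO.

Ending inventory = $8,101.20

Oct 11, 1406 sold [LIFO — newest first]: 300 @ $18.00 + 262 @ $16.55 + 291 @ $17.00 + 240 @ $17.75 + 115 @ $14.60 + 198 @ $16.00 = $23,790.10
Ending inventory: 286 @ $18.20 + 181 @ $16.00 = $8,101.20
Check: goods available $31,891.30 = COGS $23,790.10 + ending $8,101.20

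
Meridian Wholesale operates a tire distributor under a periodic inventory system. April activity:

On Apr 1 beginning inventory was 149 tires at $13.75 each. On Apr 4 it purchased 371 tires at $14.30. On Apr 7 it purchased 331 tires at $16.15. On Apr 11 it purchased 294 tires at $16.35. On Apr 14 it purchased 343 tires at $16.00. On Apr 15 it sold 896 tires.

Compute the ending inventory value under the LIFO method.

Ending inventory = $8,516.85

Apr 15, 896 sold [LIFO — newest first]: 343 @ $16.00 + 294 @ $16.35 + 259 @ $16.15 = $14,477.75
Ending inventory: 149 @ $13.75 + 371 @ $14.30 + 72 @ $16.15 = $8,516.85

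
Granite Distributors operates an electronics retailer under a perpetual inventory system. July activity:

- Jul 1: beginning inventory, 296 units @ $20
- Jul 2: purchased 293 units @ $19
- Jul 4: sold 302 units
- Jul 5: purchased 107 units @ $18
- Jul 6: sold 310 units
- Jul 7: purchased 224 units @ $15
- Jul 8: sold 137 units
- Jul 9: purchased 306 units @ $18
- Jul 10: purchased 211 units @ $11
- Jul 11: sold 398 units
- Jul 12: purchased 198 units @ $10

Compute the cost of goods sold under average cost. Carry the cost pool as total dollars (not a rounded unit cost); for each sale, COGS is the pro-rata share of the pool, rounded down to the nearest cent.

After Jul 1: 296 on hand, pool $5,920.00 (≈ $20.0000 each)
After Jul 2: 589 on hand, pool $11,487.00 (≈ $19.5025 each)
Jul 4, sell 302: 302/589 × $11,487.00 → $5,889.76
After Jul 5: 394 on hand, pool $7,523.24 (≈ $19.0945 each)
Jul 6, sell 310: 310/394 × $7,523.24 → $5,919.30
After Jul 7: 308 on hand, pool $4,963.94 (≈ $16.1167 each)
Jul 8, sell 137: 137/308 × $4,963.94 → $2,207.98
After Jul 9: 477 on hand, pool $8,263.96 (≈ $17.3249 each)
After Jul 10: 688 on hand, pool $10,584.96 (≈ $15.3851 each)
Jul 11, sell 398: 398/688 × $10,584.96 → $6,123.27
After Jul 12: 488 on hand, pool $6,441.69 (≈ $13.2002 each)
Total COGS = $5,889.76 + $5,919.30 + $2,207.98 + $6,123.27 = $20,140.31
Ending inventory (cost pool remaining) = $6,441.69

COGS = $20,140.31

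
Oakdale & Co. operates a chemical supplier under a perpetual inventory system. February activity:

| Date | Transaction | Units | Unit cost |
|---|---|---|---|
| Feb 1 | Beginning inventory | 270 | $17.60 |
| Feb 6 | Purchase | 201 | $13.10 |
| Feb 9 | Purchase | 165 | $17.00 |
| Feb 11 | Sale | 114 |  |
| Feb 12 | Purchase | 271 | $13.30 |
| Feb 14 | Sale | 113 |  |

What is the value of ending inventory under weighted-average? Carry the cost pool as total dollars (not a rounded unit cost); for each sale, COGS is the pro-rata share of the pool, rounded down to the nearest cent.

Ending inventory = $10,262.50

After Feb 1: 270 on hand, pool $4,752.00 (≈ $17.6000 each)
After Feb 6: 471 on hand, pool $7,385.10 (≈ $15.6796 each)
After Feb 9: 636 on hand, pool $10,190.10 (≈ $16.0222 each)
Feb 11, sell 114: 114/636 × $10,190.10 → $1,826.52
After Feb 12: 793 on hand, pool $11,967.88 (≈ $15.0919 each)
Feb 14, sell 113: 113/793 × $11,967.88 → $1,705.38
Total COGS = $1,826.52 + $1,705.38 = $3,531.90
Ending inventory (cost pool remaining) = $10,262.50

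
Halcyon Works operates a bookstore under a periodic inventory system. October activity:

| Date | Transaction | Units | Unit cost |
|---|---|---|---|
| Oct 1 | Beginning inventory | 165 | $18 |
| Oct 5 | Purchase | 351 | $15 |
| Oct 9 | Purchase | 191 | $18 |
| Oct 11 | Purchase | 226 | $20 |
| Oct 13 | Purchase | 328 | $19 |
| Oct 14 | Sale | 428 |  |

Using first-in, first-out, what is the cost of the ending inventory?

Oct 14, 428 sold [FIFO — oldest first]: 165 @ $18 + 263 @ $15 = $6,915
Ending inventory: 88 @ $15 + 191 @ $18 + 226 @ $20 + 328 @ $19 = $15,510
Check: goods available $22,425 = COGS $6,915 + ending $15,510

Ending inventory = $15,510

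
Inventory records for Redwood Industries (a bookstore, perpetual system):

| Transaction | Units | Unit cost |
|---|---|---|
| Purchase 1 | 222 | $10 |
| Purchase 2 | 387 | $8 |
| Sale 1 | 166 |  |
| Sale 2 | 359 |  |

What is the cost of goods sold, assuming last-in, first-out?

Sale 1 (166) [LIFO — newest first]: 166 @ $8 = $1,328
Sale 2 (359) [LIFO — newest first]: 221 @ $8 + 138 @ $10 = $3,148
Total COGS = $1,328 + $3,148 = $4,476
Ending inventory: 84 @ $10 = $840

COGS = $4,476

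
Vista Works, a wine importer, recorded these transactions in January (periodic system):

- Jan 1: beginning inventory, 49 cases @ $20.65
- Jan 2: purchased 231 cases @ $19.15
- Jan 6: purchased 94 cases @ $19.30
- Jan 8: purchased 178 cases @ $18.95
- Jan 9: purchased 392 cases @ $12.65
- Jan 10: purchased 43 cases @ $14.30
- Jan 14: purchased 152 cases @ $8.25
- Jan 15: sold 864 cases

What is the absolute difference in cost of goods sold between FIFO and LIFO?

FIFO COGS: 49 @ $20.65 + 231 @ $19.15 + 94 @ $19.30 + 178 @ $18.95 + 312 @ $12.65 = $14,569.60
LIFO COGS: 152 @ $8.25 + 43 @ $14.30 + 392 @ $12.65 + 178 @ $18.95 + 94 @ $19.30 + 5 @ $19.15 = $12,110.75
Difference = |$14,569.60 − $12,110.75| = $2,458.85

$2,458.85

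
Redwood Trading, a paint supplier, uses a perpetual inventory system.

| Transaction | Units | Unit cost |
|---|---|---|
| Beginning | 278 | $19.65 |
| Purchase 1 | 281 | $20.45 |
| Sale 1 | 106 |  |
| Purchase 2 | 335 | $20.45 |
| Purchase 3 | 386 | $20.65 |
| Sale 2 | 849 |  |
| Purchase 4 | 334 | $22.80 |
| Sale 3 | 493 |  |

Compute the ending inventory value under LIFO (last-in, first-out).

Ending inventory = $3,261.90

Sale 1 (106) [LIFO — newest first]: 106 @ $20.45 = $2,167.70
Sale 2 (849) [LIFO — newest first]: 386 @ $20.65 + 335 @ $20.45 + 128 @ $20.45 = $17,439.25
Sale 3 (493) [LIFO — newest first]: 334 @ $22.80 + 47 @ $20.45 + 112 @ $19.65 = $10,777.15
Total COGS = $2,167.70 + $17,439.25 + $10,777.15 = $30,384.10
Ending inventory: 166 @ $19.65 = $3,261.90
Check: goods available $33,646.00 = COGS $30,384.10 + ending $3,261.90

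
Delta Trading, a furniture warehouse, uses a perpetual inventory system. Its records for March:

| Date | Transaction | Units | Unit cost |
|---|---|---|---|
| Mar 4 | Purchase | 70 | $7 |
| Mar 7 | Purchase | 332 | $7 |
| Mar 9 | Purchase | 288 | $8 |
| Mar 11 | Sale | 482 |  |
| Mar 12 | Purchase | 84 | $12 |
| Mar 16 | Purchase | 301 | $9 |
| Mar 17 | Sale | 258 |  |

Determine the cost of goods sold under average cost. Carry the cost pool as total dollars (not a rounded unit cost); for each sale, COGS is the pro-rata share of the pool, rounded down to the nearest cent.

After Mar 4: 70 on hand, pool $490.00 (≈ $7.0000 each)
After Mar 7: 402 on hand, pool $2,814.00 (≈ $7.0000 each)
After Mar 9: 690 on hand, pool $5,118.00 (≈ $7.4174 each)
Mar 11, sell 482: 482/690 × $5,118.00 → $3,575.18
After Mar 12: 292 on hand, pool $2,550.82 (≈ $8.7357 each)
After Mar 16: 593 on hand, pool $5,259.82 (≈ $8.8698 each)
Mar 17, sell 258: 258/593 × $5,259.82 → $2,288.42
Total COGS = $3,575.18 + $2,288.42 = $5,863.60
Ending inventory (cost pool remaining) = $2,971.40

COGS = $5,863.60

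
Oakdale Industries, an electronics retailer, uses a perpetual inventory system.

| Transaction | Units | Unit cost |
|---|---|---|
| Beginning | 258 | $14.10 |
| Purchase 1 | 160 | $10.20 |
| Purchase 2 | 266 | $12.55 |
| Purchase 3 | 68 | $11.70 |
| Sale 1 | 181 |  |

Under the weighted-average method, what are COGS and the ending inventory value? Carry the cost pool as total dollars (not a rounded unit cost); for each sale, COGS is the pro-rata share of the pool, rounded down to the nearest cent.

After Beginning: 258 on hand, pool $3,637.80 (≈ $14.1000 each)
After Purchase 1: 418 on hand, pool $5,269.80 (≈ $12.6072 each)
After Purchase 2: 684 on hand, pool $8,608.10 (≈ $12.5849 each)
After Purchase 3: 752 on hand, pool $9,403.70 (≈ $12.5049 each)
Sale 1, sell 181: 181/752 × $9,403.70 → $2,263.39
Ending inventory (cost pool remaining) = $7,140.31

COGS = $2,263.39; ending inventory = $7,140.31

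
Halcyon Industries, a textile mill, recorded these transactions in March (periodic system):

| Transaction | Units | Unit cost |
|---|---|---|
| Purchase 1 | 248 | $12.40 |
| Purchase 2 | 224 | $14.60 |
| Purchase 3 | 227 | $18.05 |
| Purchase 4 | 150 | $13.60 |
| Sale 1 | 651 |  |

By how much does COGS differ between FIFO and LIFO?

FIFO COGS: 248 @ $12.40 + 224 @ $14.60 + 179 @ $18.05 = $9,576.55
LIFO COGS: 150 @ $13.60 + 227 @ $18.05 + 224 @ $14.60 + 50 @ $12.40 = $10,027.75
Difference = |$9,576.55 − $10,027.75| = $451.20

$451.20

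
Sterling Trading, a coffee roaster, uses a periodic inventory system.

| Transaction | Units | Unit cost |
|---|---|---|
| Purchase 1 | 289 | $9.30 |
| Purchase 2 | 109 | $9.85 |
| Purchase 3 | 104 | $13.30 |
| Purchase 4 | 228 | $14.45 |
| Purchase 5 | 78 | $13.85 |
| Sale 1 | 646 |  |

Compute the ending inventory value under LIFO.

Ending inventory = $1,506.60

Sale 1 (646) [LIFO — newest first]: 78 @ $13.85 + 228 @ $14.45 + 104 @ $13.30 + 109 @ $9.85 + 127 @ $9.30 = $8,012.85
Ending inventory: 162 @ $9.30 = $1,506.60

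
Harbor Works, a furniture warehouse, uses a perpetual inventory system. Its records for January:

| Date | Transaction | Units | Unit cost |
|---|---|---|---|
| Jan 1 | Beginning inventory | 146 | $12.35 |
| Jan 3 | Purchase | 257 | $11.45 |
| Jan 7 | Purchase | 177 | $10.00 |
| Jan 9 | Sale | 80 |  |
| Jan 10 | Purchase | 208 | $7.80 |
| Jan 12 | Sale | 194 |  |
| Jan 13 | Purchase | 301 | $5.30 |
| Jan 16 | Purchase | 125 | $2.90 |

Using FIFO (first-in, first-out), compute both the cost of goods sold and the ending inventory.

COGS = $3,268.70; ending inventory = $6,827.25

Jan 9, 80 sold [FIFO — oldest first]: 80 @ $12.35 = $988.00
Jan 12, 194 sold [FIFO — oldest first]: 66 @ $12.35 + 128 @ $11.45 = $2,280.70
Total COGS = $988.00 + $2,280.70 = $3,268.70
Ending inventory: 129 @ $11.45 + 177 @ $10.00 + 208 @ $7.80 + 301 @ $5.30 + 125 @ $2.90 = $6,827.25
Check: goods available $10,095.95 = COGS $3,268.70 + ending $6,827.25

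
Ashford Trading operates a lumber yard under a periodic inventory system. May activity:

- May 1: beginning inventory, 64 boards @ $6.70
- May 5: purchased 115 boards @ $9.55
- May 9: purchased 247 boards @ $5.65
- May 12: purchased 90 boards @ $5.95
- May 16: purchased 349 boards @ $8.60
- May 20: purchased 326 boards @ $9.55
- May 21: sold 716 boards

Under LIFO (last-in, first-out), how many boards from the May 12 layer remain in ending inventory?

May 21, 716 sold [LIFO — newest first]: 326 @ $9.55 + 349 @ $8.60 + 41 @ $5.95 = $6,358.65
Ending inventory: 64 @ $6.70 + 115 @ $9.55 + 247 @ $5.65 + 49 @ $5.95 = $3,214.15
Check: goods available $9,572.80 = COGS $6,358.65 + ending $3,214.15

49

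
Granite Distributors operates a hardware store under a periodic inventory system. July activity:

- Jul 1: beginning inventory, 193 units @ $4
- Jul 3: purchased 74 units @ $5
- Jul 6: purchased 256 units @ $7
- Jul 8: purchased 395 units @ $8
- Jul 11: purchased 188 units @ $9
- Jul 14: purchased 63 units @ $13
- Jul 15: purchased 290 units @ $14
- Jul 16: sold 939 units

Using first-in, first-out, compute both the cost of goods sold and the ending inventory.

Jul 16, 939 sold [FIFO — oldest first]: 193 @ $4 + 74 @ $5 + 256 @ $7 + 395 @ $8 + 21 @ $9 = $6,283
Ending inventory: 167 @ $9 + 63 @ $13 + 290 @ $14 = $6,382

COGS = $6,283; ending inventory = $6,382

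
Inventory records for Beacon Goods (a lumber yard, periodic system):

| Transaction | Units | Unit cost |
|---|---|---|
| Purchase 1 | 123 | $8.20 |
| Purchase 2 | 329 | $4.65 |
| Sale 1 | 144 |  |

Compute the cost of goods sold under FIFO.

Sale 1 (144) [FIFO — oldest first]: 123 @ $8.20 + 21 @ $4.65 = $1,106.25
Ending inventory: 308 @ $4.65 = $1,432.20
Check: goods available $2,538.45 = COGS $1,106.25 + ending $1,432.20

COGS = $1,106.25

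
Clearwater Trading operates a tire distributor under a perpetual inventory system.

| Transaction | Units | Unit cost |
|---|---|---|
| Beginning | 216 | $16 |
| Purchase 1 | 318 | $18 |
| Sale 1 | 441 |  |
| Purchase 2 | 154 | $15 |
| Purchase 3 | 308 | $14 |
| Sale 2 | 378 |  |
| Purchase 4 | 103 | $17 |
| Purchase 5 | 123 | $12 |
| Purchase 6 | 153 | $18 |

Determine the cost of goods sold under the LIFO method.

COGS = $13,054

Sale 1 (441) [LIFO — newest first]: 318 @ $18 + 123 @ $16 = $7,692
Sale 2 (378) [LIFO — newest first]: 308 @ $14 + 70 @ $15 = $5,362
Total COGS = $7,692 + $5,362 = $13,054
Ending inventory: 93 @ $16 + 84 @ $15 + 103 @ $17 + 123 @ $12 + 153 @ $18 = $8,729
Check: goods available $21,783 = COGS $13,054 + ending $8,729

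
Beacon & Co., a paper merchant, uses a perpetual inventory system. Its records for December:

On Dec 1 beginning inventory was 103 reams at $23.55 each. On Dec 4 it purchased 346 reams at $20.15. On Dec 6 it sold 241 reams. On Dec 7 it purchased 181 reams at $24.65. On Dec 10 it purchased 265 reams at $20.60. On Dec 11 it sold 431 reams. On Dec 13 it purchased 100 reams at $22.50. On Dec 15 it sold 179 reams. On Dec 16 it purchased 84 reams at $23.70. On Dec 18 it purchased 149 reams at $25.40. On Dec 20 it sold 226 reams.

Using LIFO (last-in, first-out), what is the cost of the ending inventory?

Dec 6, 241 sold [LIFO — newest first]: 241 @ $20.15 = $4,856.15
Dec 11, 431 sold [LIFO — newest first]: 265 @ $20.60 + 166 @ $24.65 = $9,550.90
Dec 15, 179 sold [LIFO — newest first]: 100 @ $22.50 + 15 @ $24.65 + 64 @ $20.15 = $3,909.35
Dec 20, 226 sold [LIFO — newest first]: 149 @ $25.40 + 77 @ $23.70 = $5,609.50
Total COGS = $4,856.15 + $9,550.90 + $3,909.35 + $5,609.50 = $23,925.90
Ending inventory: 103 @ $23.55 + 41 @ $20.15 + 7 @ $23.70 = $3,417.70

Ending inventory = $3,417.70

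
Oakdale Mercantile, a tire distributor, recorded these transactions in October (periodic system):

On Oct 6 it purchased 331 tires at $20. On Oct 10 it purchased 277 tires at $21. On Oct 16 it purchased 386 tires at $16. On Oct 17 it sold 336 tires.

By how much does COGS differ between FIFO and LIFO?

$1,349

FIFO COGS: 331 @ $20 + 5 @ $21 = $6,725
LIFO COGS: 336 @ $16 = $5,376
Difference = |$6,725 − $5,376| = $1,349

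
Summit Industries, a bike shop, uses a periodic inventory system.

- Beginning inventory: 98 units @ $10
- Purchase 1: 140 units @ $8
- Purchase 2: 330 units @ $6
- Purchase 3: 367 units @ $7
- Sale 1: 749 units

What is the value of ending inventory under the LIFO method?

Ending inventory = $1,684

Sale 1 (749) [LIFO — newest first]: 367 @ $7 + 330 @ $6 + 52 @ $8 = $4,965
Ending inventory: 98 @ $10 + 88 @ $8 = $1,684
Check: goods available $6,649 = COGS $4,965 + ending $1,684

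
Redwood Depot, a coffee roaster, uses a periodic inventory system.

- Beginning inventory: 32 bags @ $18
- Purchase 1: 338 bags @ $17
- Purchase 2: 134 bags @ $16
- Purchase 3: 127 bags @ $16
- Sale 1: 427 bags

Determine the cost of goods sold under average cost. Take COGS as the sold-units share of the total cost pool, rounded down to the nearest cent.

COGS = $7,104.03

Sale 1, sell 427: 427/631 × $10,498.00 → $7,104.03
Ending inventory (cost pool remaining) = $3,393.97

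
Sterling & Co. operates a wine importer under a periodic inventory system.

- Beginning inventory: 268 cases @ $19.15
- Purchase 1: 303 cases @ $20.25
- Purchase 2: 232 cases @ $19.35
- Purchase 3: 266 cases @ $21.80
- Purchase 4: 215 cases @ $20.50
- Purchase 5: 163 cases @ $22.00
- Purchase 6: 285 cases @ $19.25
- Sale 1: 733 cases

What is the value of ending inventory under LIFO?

Sale 1 (733) [LIFO — newest first]: 285 @ $19.25 + 163 @ $22.00 + 215 @ $20.50 + 70 @ $21.80 = $15,005.75
Ending inventory: 268 @ $19.15 + 303 @ $20.25 + 232 @ $19.35 + 196 @ $21.80 = $20,029.95

Ending inventory = $20,029.95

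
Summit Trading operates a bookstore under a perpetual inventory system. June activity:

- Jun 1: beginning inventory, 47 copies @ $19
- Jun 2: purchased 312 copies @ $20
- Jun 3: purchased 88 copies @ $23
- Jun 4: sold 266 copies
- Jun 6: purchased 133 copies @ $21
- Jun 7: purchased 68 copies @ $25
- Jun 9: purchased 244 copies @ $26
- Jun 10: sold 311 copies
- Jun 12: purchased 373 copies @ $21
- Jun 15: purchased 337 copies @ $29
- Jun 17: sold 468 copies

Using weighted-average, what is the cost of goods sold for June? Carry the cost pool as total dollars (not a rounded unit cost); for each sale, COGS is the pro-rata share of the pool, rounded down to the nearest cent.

COGS = $24,055.43

After Jun 1: 47 on hand, pool $893.00 (≈ $19.0000 each)
After Jun 2: 359 on hand, pool $7,133.00 (≈ $19.8691 each)
After Jun 3: 447 on hand, pool $9,157.00 (≈ $20.4855 each)
Jun 4, sell 266: 266/447 × $9,157.00 → $5,449.13
After Jun 6: 314 on hand, pool $6,500.87 (≈ $20.7034 each)
After Jun 7: 382 on hand, pool $8,200.87 (≈ $21.4682 each)
After Jun 9: 626 on hand, pool $14,544.87 (≈ $23.2346 each)
Jun 10, sell 311: 311/626 × $14,544.87 → $7,225.96
After Jun 12: 688 on hand, pool $15,151.91 (≈ $22.0231 each)
After Jun 15: 1025 on hand, pool $24,924.91 (≈ $24.3170 each)
Jun 17, sell 468: 468/1025 × $24,924.91 → $11,380.34
Total COGS = $5,449.13 + $7,225.96 + $11,380.34 = $24,055.43
Ending inventory (cost pool remaining) = $13,544.57
Check: goods available $37,600.00 = COGS $24,055.43 + ending $13,544.57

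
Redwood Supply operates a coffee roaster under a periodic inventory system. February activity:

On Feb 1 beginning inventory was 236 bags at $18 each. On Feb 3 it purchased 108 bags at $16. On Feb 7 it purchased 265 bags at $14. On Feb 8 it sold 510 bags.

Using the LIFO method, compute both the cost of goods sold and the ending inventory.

Feb 8, 510 sold [LIFO — newest first]: 265 @ $14 + 108 @ $16 + 137 @ $18 = $7,904
Ending inventory: 99 @ $18 = $1,782
Check: goods available $9,686 = COGS $7,904 + ending $1,782

COGS = $7,904; ending inventory = $1,782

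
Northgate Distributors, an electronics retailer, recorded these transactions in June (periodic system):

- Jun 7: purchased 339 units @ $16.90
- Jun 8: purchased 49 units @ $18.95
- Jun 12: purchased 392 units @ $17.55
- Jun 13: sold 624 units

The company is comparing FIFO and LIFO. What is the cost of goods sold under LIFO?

FIFO COGS: 339 @ $16.90 + 49 @ $18.95 + 236 @ $17.55 = $10,799.45
LIFO COGS: 392 @ $17.55 + 49 @ $18.95 + 183 @ $16.90 = $10,900.85

COGS = $10,900.85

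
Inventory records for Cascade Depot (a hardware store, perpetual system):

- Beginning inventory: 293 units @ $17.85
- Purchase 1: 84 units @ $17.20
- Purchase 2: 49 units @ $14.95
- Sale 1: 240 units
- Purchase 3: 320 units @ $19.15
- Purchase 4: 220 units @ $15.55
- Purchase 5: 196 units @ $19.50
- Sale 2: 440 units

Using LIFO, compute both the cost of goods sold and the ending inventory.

Sale 1 (240) [LIFO — newest first]: 49 @ $14.95 + 84 @ $17.20 + 107 @ $17.85 = $4,087.30
Sale 2 (440) [LIFO — newest first]: 196 @ $19.50 + 220 @ $15.55 + 24 @ $19.15 = $7,702.60
Total COGS = $4,087.30 + $7,702.60 = $11,789.90
Ending inventory: 186 @ $17.85 + 296 @ $19.15 = $8,988.50
Check: goods available $20,778.40 = COGS $11,789.90 + ending $8,988.50

COGS = $11,789.90; ending inventory = $8,988.50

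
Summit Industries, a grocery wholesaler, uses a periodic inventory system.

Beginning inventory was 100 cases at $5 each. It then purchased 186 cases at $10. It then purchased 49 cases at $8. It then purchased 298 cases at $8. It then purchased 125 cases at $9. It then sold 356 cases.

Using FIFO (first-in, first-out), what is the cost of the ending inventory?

Ending inventory = $3,341

Sale 1 (356) [FIFO — oldest first]: 100 @ $5 + 186 @ $10 + 49 @ $8 + 21 @ $8 = $2,920
Ending inventory: 277 @ $8 + 125 @ $9 = $3,341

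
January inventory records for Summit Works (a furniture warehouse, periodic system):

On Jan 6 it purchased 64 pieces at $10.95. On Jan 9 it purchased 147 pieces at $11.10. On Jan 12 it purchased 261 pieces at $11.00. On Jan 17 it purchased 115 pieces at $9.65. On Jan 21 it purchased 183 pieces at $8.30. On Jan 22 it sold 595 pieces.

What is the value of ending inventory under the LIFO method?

Ending inventory = $1,932.90

Jan 22, 595 sold [LIFO — newest first]: 183 @ $8.30 + 115 @ $9.65 + 261 @ $11.00 + 36 @ $11.10 = $5,899.25
Ending inventory: 64 @ $10.95 + 111 @ $11.10 = $1,932.90
Check: goods available $7,832.15 = COGS $5,899.25 + ending $1,932.90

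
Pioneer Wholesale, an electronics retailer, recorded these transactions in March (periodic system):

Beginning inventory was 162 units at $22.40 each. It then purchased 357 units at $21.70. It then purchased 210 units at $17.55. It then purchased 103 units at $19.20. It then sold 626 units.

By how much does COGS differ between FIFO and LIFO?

FIFO COGS: 162 @ $22.40 + 357 @ $21.70 + 107 @ $17.55 = $13,253.55
LIFO COGS: 103 @ $19.20 + 210 @ $17.55 + 313 @ $21.70 = $12,455.20
Difference = |$13,253.55 − $12,455.20| = $798.35

$798.35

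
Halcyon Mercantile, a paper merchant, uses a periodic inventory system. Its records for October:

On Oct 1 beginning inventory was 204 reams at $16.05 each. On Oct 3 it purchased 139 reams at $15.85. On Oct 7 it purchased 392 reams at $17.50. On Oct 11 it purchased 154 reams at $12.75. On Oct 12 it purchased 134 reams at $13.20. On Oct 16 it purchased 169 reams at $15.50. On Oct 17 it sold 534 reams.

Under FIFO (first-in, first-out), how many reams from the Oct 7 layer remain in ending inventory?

Oct 17, 534 sold [FIFO — oldest first]: 204 @ $16.05 + 139 @ $15.85 + 191 @ $17.50 = $8,819.85
Ending inventory: 201 @ $17.50 + 154 @ $12.75 + 134 @ $13.20 + 169 @ $15.50 = $9,869.30
Check: goods available $18,689.15 = COGS $8,819.85 + ending $9,869.30

201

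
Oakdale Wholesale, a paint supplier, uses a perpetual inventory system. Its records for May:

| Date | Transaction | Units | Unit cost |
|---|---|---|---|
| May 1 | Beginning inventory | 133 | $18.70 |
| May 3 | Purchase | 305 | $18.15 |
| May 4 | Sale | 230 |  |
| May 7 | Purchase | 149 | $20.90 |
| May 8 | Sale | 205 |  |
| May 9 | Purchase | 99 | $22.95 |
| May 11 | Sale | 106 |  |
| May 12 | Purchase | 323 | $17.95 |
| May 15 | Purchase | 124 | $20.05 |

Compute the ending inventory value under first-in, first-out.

May 4, 230 sold [FIFO — oldest first]: 133 @ $18.70 + 97 @ $18.15 = $4,247.65
May 8, 205 sold [FIFO — oldest first]: 205 @ $18.15 = $3,720.75
May 11, 106 sold [FIFO — oldest first]: 3 @ $18.15 + 103 @ $20.90 = $2,207.15
Total COGS = $4,247.65 + $3,720.75 + $2,207.15 = $10,175.55
Ending inventory: 46 @ $20.90 + 99 @ $22.95 + 323 @ $17.95 + 124 @ $20.05 = $11,517.50
Check: goods available $21,693.05 = COGS $10,175.55 + ending $11,517.50

Ending inventory = $11,517.50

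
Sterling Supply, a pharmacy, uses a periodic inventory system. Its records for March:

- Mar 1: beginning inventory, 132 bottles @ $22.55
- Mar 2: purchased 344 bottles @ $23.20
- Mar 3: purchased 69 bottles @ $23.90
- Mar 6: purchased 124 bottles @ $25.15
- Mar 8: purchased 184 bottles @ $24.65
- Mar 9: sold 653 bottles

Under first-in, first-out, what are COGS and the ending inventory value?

COGS = $15,322.70; ending inventory = $4,938.00

Mar 9, 653 sold [FIFO — oldest first]: 132 @ $22.55 + 344 @ $23.20 + 69 @ $23.90 + 108 @ $25.15 = $15,322.70
Ending inventory: 16 @ $25.15 + 184 @ $24.65 = $4,938.00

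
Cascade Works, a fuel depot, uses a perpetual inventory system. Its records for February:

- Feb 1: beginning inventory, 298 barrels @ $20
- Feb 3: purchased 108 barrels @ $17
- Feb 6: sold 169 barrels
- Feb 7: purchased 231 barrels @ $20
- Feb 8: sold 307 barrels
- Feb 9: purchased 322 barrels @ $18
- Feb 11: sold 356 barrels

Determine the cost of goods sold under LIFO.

Feb 6, 169 sold [LIFO — newest first]: 108 @ $17 + 61 @ $20 = $3,056
Feb 8, 307 sold [LIFO — newest first]: 231 @ $20 + 76 @ $20 = $6,140
Feb 11, 356 sold [LIFO — newest first]: 322 @ $18 + 34 @ $20 = $6,476
Total COGS = $3,056 + $6,140 + $6,476 = $15,672
Ending inventory: 127 @ $20 = $2,540

COGS = $15,672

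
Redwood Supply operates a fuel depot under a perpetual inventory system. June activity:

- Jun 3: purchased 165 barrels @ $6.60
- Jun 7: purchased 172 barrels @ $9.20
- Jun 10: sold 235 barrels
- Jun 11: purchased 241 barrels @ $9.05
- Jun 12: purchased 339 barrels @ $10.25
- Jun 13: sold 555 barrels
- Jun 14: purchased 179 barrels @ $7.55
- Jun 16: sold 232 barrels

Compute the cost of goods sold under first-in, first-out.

COGS = $9,119.95

Jun 10, 235 sold [FIFO — oldest first]: 165 @ $6.60 + 70 @ $9.20 = $1,733.00
Jun 13, 555 sold [FIFO — oldest first]: 102 @ $9.20 + 241 @ $9.05 + 212 @ $10.25 = $5,292.45
Jun 16, 232 sold [FIFO — oldest first]: 127 @ $10.25 + 105 @ $7.55 = $2,094.50
Total COGS = $1,733.00 + $5,292.45 + $2,094.50 = $9,119.95
Ending inventory: 74 @ $7.55 = $558.70
Check: goods available $9,678.65 = COGS $9,119.95 + ending $558.70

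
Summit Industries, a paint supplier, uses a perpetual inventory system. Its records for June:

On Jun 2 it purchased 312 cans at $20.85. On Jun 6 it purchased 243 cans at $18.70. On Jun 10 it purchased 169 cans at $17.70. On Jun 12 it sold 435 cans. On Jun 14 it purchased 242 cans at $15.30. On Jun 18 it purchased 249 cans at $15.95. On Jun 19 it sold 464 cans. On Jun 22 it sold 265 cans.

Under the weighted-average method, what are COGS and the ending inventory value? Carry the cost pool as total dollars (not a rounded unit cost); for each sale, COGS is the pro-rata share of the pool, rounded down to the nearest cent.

After Jun 2: 312 on hand, pool $6,505.20 (≈ $20.8500 each)
After Jun 6: 555 on hand, pool $11,049.30 (≈ $19.9086 each)
After Jun 10: 724 on hand, pool $14,040.60 (≈ $19.3931 each)
Jun 12, sell 435: 435/724 × $14,040.60 → $8,435.99
After Jun 14: 531 on hand, pool $9,307.21 (≈ $17.5277 each)
After Jun 18: 780 on hand, pool $13,278.76 (≈ $17.0241 each)
Jun 19, sell 464: 464/780 × $13,278.76 → $7,899.15
Jun 22, sell 265: 265/316 × $5,379.61 → $4,511.38
Total COGS = $8,435.99 + $7,899.15 + $4,511.38 = $20,846.52
Ending inventory (cost pool remaining) = $868.23
Check: goods available $21,714.75 = COGS $20,846.52 + ending $868.23

COGS = $20,846.52; ending inventory = $868.23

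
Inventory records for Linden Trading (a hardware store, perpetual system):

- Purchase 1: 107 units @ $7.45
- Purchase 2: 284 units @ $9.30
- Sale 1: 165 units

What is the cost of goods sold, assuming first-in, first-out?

COGS = $1,336.55

Sale 1 (165) [FIFO — oldest first]: 107 @ $7.45 + 58 @ $9.30 = $1,336.55
Ending inventory: 226 @ $9.30 = $2,101.80
Check: goods available $3,438.35 = COGS $1,336.55 + ending $2,101.80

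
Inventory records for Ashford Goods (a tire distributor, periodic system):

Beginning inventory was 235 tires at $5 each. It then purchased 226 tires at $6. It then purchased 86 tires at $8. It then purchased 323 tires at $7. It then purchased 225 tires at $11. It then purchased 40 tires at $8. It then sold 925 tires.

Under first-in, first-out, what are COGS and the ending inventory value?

COGS = $6,085; ending inventory = $2,190

Sale 1 (925) [FIFO — oldest first]: 235 @ $5 + 226 @ $6 + 86 @ $8 + 323 @ $7 + 55 @ $11 = $6,085
Ending inventory: 170 @ $11 + 40 @ $8 = $2,190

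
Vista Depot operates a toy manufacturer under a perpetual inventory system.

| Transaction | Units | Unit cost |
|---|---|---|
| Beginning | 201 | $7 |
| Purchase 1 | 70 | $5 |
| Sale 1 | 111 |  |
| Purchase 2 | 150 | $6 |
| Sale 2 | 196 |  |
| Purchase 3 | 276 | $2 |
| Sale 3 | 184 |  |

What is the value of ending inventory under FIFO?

Sale 1 (111) [FIFO — oldest first]: 111 @ $7 = $777
Sale 2 (196) [FIFO — oldest first]: 90 @ $7 + 70 @ $5 + 36 @ $6 = $1,196
Sale 3 (184) [FIFO — oldest first]: 114 @ $6 + 70 @ $2 = $824
Total COGS = $777 + $1,196 + $824 = $2,797
Ending inventory: 206 @ $2 = $412
Check: goods available $3,209 = COGS $2,797 + ending $412

Ending inventory = $412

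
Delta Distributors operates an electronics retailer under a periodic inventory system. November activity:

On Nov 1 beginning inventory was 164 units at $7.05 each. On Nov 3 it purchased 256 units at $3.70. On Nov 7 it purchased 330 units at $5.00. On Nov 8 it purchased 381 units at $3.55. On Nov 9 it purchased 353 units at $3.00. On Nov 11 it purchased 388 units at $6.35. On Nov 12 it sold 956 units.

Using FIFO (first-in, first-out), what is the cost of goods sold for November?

COGS = $4,484.70

Nov 12, 956 sold [FIFO — oldest first]: 164 @ $7.05 + 256 @ $3.70 + 330 @ $5.00 + 206 @ $3.55 = $4,484.70
Ending inventory: 175 @ $3.55 + 353 @ $3.00 + 388 @ $6.35 = $4,144.05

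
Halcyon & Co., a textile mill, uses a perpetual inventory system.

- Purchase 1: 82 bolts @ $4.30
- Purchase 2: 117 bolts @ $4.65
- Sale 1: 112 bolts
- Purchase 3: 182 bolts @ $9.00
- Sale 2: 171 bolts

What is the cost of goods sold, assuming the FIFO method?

COGS = $1,652.65

Sale 1 (112) [FIFO — oldest first]: 82 @ $4.30 + 30 @ $4.65 = $492.10
Sale 2 (171) [FIFO — oldest first]: 87 @ $4.65 + 84 @ $9.00 = $1,160.55
Total COGS = $492.10 + $1,160.55 = $1,652.65
Ending inventory: 98 @ $9.00 = $882.00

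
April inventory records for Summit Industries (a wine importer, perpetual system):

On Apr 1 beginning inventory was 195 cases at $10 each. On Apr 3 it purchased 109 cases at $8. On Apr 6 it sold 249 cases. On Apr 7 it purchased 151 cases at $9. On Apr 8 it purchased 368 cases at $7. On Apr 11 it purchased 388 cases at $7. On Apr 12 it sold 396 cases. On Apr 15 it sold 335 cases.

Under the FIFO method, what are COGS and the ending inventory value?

COGS = $7,856; ending inventory = $1,617

Apr 6, 249 sold [FIFO — oldest first]: 195 @ $10 + 54 @ $8 = $2,382
Apr 12, 396 sold [FIFO — oldest first]: 55 @ $8 + 151 @ $9 + 190 @ $7 = $3,129
Apr 15, 335 sold [FIFO — oldest first]: 178 @ $7 + 157 @ $7 = $2,345
Total COGS = $2,382 + $3,129 + $2,345 = $7,856
Ending inventory: 231 @ $7 = $1,617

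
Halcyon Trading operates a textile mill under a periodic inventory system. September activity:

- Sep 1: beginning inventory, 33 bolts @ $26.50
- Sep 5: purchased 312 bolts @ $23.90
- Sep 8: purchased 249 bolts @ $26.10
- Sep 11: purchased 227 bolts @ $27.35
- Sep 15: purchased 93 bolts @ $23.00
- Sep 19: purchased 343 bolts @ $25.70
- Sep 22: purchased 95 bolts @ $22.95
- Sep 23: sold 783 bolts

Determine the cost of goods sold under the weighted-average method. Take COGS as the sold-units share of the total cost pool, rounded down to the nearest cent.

COGS = $19,791.01

Sep 23, sell 783: 783/1352 × $34,173.00 → $19,791.01
Ending inventory (cost pool remaining) = $14,381.99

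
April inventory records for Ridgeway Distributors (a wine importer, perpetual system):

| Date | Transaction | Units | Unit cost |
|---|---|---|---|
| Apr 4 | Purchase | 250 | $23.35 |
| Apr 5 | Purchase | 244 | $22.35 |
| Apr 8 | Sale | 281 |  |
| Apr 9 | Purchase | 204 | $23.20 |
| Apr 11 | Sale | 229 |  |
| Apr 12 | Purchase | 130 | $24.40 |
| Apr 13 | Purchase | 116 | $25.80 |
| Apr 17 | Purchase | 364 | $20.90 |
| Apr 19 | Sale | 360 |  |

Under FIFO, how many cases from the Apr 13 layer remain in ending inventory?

74

Apr 8, 281 sold [FIFO — oldest first]: 250 @ $23.35 + 31 @ $22.35 = $6,530.35
Apr 11, 229 sold [FIFO — oldest first]: 213 @ $22.35 + 16 @ $23.20 = $5,131.75
Apr 19, 360 sold [FIFO — oldest first]: 188 @ $23.20 + 130 @ $24.40 + 42 @ $25.80 = $8,617.20
Total COGS = $6,530.35 + $5,131.75 + $8,617.20 = $20,279.30
Ending inventory: 74 @ $25.80 + 364 @ $20.90 = $9,516.80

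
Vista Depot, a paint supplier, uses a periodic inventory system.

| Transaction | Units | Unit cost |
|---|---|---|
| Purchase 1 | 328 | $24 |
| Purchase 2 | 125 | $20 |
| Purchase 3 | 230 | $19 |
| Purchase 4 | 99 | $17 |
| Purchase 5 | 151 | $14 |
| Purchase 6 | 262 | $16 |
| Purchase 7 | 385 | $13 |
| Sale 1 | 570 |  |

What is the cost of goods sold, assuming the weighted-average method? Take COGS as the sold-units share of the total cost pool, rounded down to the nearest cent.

COGS = $10,006.02

Sale 1, sell 570: 570/1580 × $27,736.00 → $10,006.02
Ending inventory (cost pool remaining) = $17,729.98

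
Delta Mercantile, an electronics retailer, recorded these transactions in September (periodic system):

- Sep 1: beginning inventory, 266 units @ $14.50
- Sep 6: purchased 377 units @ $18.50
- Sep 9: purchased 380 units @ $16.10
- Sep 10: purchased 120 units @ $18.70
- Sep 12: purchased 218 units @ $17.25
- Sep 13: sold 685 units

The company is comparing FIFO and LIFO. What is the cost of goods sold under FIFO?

FIFO COGS: 266 @ $14.50 + 377 @ $18.50 + 42 @ $16.10 = $11,507.70
LIFO COGS: 218 @ $17.25 + 120 @ $18.70 + 347 @ $16.10 = $11,591.20

COGS = $11,507.70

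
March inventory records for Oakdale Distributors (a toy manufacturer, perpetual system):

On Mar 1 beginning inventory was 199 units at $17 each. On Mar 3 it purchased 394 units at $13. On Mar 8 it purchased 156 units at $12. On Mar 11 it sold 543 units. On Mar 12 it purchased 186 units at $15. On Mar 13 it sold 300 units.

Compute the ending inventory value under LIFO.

Mar 11, 543 sold [LIFO — newest first]: 156 @ $12 + 387 @ $13 = $6,903
Mar 13, 300 sold [LIFO — newest first]: 186 @ $15 + 7 @ $13 + 107 @ $17 = $4,700
Total COGS = $6,903 + $4,700 = $11,603
Ending inventory: 92 @ $17 = $1,564
Check: goods available $13,167 = COGS $11,603 + ending $1,564

Ending inventory = $1,564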